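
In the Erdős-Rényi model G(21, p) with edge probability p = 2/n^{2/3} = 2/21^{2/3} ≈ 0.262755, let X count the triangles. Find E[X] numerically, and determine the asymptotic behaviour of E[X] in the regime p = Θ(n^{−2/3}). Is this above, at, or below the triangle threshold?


Number of potential triangles: C(21, 3) = 1330.
Each occurs with probability p³ ≈ (0.262755)³ ≈ 1.81405896e-02.
By linearity: E[X] = C(21, 3)·p³ ≈ 1330 · 1.81405896e-02 ≈ 24.126984.
Since α = 2/3 < 1, p = c/n^{2/3} ≫ 1/n is above the triangle threshold p ~ 1/n. Asymptotically E[X] ~ (c³/6)·n^{3(1−α)} = (2³/6)·n^{1} → ∞; triangles are abundant w.h.p.

E[X] ≈ 24.126984; in regime p = Θ(1/n^{2/3}) E[X] diverges (above the triangle threshold p ~ 1/n).


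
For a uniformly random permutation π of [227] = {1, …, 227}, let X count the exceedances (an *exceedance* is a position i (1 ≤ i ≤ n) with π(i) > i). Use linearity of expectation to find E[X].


Write X = Σ_{i=1}^{227} X_i, where X_i = 1_{π(i) > i}.
For each fixed i, π(i) is uniform over {1, …, 227} (marginal of a uniform permutation), so P[π(i) > i] = (n − i)/n. Summing: Σ_{i=1}^{227} (n − i)/n = (0 + 1 + … + 226)/227 = 227(227 − 1)/(2·227) = (227 − 1)/2.
Hence E[X] = Σ_{i=1}^{227} (227 − i)/227 = 113 ≈ 113.0000.

E[X] = 113 = 113.0000.


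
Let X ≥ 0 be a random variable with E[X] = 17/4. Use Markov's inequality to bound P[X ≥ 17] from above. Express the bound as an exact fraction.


μ = E[X] = 17/4, a = 17.
Markov: P[X ≥ 17] ≤ μ/a = (17/4)/17 = 1/4.
Numerically: ≈ 0.25000.
(Since a = 17 > μ = 4.25000, the bound 1/4 is < 1 and informative.)

P[X ≥ 17] ≤ 1/4 ≈ 0.25000.


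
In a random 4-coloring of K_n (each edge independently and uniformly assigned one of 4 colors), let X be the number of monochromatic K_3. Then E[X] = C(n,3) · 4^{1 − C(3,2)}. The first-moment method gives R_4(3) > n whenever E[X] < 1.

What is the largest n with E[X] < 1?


We need C(n, 3) · 4^{1 − 3} < 1, i.e. C(n, 3) < 4^{3 − 1} = 16.
Check values of n near the boundary:
  n = 3: C(3, 3) = 1; 1 < 16? YES
  n = 4: C(4, 3) = 4; 4 < 16? YES
  n = 5: C(5, 3) = 10; 10 < 16? YES
  n = 6: C(6, 3) = 20; 20 < 16? NO
  n = 7: C(7, 3) = 35; 35 < 16? NO
The largest n with C(n, 3) < 16 is n = 5 (where E[X] = 5/8 ≈ 0.6250). Hence R_4(3) > 5, i.e. R_4(3) ≥ 6.

Largest n = 5; hence R_4(3) > 5.


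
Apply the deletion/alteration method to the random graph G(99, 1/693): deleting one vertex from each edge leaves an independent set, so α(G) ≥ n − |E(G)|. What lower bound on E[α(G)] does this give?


E[|E(G)|] = C(99, 2)·p = 4851 · (1/693) = 7.
E[α(G)] ≥ n − E[|E(G)|] = 99 − 7 = 92.
Numerically: ≈ 92.00000.
(This is only a lower bound; the true E[α(G)] may be larger.)

E[α(G)] ≥ 92 ≈ 92.00000.


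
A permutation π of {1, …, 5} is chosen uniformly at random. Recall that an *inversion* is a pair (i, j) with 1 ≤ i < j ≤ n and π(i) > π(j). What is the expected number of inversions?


Write X = Σ X_I over the C(5, 2) = 10 pairs i < j, with X_I the indicator of one inversion.
There are 10 indicators.
For each fixed pair i < j, the values π(i) and π(j) are two distinct elements of {1, …, 5} in uniformly random order; by symmetry P[π(i) > π(j)] = 1/2.
By linearity: E[X] = 10 · (1/2) = C(5, 2) · (1/2) = 10/2 = 5 ≈ 5.000000.

E[X] = 5 = 5.000000.


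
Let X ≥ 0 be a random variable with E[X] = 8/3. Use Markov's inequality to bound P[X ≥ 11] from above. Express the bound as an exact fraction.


μ = E[X] = 8/3, a = 11.
Markov: P[X ≥ 11] ≤ μ/a = (8/3)/11 = 8/33.
Numerically: ≈ 0.2424.
(Since a = 11 > μ = 2.6667, the bound 8/33 is < 1 and informative.)

P[X ≥ 11] ≤ 8/33 ≈ 0.2424.


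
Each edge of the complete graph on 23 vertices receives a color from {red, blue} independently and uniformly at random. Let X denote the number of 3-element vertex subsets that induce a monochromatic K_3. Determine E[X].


Let X = Σ_S X_S over the C(23, 3) = 1771 subsets S of size 3, where X_S = 1 if the K_3 on S is monochromatic.
For a fixed S, the K_3 on S has C(3, 2) = 3 edges. P[all 3 edges red] = (1/2)^3, and likewise for blue, so P[monochromatic] = 2·(1/2)^3 = 2^{1 − 3} = 1/4.
By linearity of expectation: E[X] = C(23, 3) · 2^{1 − 3} = 1771 · 1/4 = 1771/4.
Numerically: E[X] ≈ 442.750000.

E[X] = C(23,3)·2^(1−C(3,2)) = 1771/4 ≈ 442.750000.


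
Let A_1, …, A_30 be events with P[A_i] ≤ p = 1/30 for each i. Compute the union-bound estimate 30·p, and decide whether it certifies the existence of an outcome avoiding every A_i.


Union bound: P[∪_{i=1}^{30} A_i] ≤ Σ_i P[A_i] ≤ 30·p = 30·(1/30) = 1.
Numerically: 1 ≈ 1.000000.
Is 1 < 1? NO.
Since the bound 1 is ≥ 1, the union bound is uninformative here; it does NOT by itself certify existence.

30·p = 1 ≈ 1.000000; existence NOT certified by the union bound.


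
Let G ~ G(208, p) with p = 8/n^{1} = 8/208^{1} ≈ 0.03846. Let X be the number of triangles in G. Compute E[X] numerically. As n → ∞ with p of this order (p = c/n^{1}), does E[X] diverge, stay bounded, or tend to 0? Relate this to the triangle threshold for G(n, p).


Number of potential triangles: C(208, 3) = 1478256.
Each occurs with probability p³ ≈ (0.03846)³ ≈ 5.689577e-05.
By linearity: E[X] = C(208, 3)·p³ ≈ 1478256 · 5.689577e-05 ≈ 84.1065.
Here α = 1, so p = 8/n is exactly at the triangle threshold p ~ 1/n. Asymptotically E[X] → c³/6 = 8³/6 = 256/3 ≈ 85.3333, a bounded constant. In this regime the triangle count is asymptotically Poisson(c³/6).

E[X] ≈ 84.1065; in regime p = Θ(1/n^{1}) E[X] stays bounded (at the triangle threshold p ~ 1/n).


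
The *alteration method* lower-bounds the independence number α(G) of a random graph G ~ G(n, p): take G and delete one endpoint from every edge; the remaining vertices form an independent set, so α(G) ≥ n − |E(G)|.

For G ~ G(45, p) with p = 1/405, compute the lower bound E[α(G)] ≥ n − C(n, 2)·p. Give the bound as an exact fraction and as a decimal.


E[|E(G)|] = C(45, 2)·p = 990 · (1/405) = 22/9.
E[α(G)] ≥ n − E[|E(G)|] = 45 − 22/9 = 383/9.
Numerically: ≈ 42.5556.
(This is only a lower bound; the true E[α(G)] may be larger.)

E[α(G)] ≥ 383/9 ≈ 42.5556.


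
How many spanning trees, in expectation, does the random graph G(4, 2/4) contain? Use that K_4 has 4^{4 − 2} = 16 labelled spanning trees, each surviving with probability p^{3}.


K_4 has 4^{4 − 2} = 16 labelled spanning trees.
For each such spanning tree H, let X_H = 1 if all 3 edges of H are present in G. Then P[X_H = 1] = p^{3} = (1/2)^{3} = 1/8.
By linearity: E[X] = Σ_H E[X_H] = 16 · p^{3} = 16 · 1/8 = 2.
Numerically: E[X] ≈ 2.

E[X] = 16 · (1/2)^{3} = 2 ≈ 2.


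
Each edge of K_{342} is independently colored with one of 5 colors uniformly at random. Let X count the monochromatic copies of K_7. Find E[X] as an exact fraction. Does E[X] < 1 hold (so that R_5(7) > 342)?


E[X] = C(342, 7) · 5^{1 − 21} = 102073837467888 · 5^{−20} = 102073837467888/95367431640625.
As a reduced fraction: E[X] = 102073837467888/95367431640625 ≈ 1.070.
Is E[X] < 1? NO.
Since E[X] ≥ 1, the first-moment bound is inconclusive at n = 342; it does NOT by itself certify R_5(7) > 342.

E[X] = 102073837467888/95367431640625 ≈ 1.070; E[X] ≥ 1; first-moment method inconclusive here.


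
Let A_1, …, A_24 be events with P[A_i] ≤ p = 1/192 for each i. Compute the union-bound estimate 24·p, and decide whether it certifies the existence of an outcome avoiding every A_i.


Union bound: P[∪_{i=1}^{24} A_i] ≤ Σ_i P[A_i] ≤ 24·p = 24·(1/192) = 1/8.
Numerically: 1/8 ≈ 0.12500.
Is 1/8 < 1? YES.
Since P[∪ A_i] ≤ 1/8 < 1, the complement has P[∩ A_i^c] ≥ 1 − 1/8 = 7/8 > 0, so some outcome avoids every A_i.

24·p = 1/8 ≈ 0.12500; existence CERTIFIED by the union bound.


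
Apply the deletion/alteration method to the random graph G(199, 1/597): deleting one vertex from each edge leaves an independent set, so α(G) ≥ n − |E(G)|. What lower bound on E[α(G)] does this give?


E[|E(G)|] = C(199, 2)·p = 19701 · (1/597) = 33.
E[α(G)] ≥ n − E[|E(G)|] = 199 − 33 = 166.
Numerically: ≈ 166.00000.
(This is only a lower bound; the true E[α(G)] may be larger.)

E[α(G)] ≥ 166 ≈ 166.00000.


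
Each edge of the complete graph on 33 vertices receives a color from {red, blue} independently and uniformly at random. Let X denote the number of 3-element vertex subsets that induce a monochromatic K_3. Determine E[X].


Let X = Σ_S X_S over the C(33, 3) = 5456 subsets S of size 3, where X_S = 1 if the K_3 on S is monochromatic.
For a fixed S, the K_3 on S has C(3, 2) = 3 edges. P[all 3 edges red] = (1/2)^3, and likewise for blue, so P[monochromatic] = 2·(1/2)^3 = 2^{1 − 3} = 1/4.
By linearity of expectation: E[X] = C(33, 3) · 2^{1 − 3} = 5456 · 1/4 = 1364.
Numerically: E[X] ≈ 1364.0000.

E[X] = C(33,3)·2^(1−C(3,2)) = 1364 ≈ 1364.0000.


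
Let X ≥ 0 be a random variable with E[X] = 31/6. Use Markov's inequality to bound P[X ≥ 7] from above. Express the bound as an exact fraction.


μ = E[X] = 31/6, a = 7.
Markov: P[X ≥ 7] ≤ μ/a = (31/6)/7 = 31/42.
Numerically: ≈ 0.738095.
(Since a = 7 > μ = 5.166667, the bound 31/42 is < 1 and informative.)

P[X ≥ 7] ≤ 31/42 ≈ 0.738095.


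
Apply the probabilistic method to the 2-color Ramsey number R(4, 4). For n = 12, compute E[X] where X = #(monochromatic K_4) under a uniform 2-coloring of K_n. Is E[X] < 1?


E[X] = C(12, 4) · 2^{1 − 6} = 495 · 2^{−5} = 495/32.
As a reduced fraction: E[X] = 495/32 ≈ 15.4687500.
Is E[X] < 1? NO.
Since E[X] ≥ 1, the first-moment bound is inconclusive at n = 12; it does NOT by itself certify R(4, 4) > 12.

E[X] = 495/32 ≈ 15.4687500; E[X] ≥ 1; first-moment method inconclusive here.


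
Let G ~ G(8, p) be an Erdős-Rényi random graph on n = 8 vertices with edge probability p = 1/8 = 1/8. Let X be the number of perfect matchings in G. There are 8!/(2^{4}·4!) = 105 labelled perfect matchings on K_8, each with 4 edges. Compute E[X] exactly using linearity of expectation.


K_8 has 8!/(2^{4}·4!) = 105 labelled perfect matchings.
For each such perfect matching H, let X_H = 1 if all 4 edges of H are present in G. Then P[X_H = 1] = p^{4} = (1/8)^{4} = 1/4096.
By linearity: E[X] = Σ_H E[X_H] = 105 · p^{4} = 105 · 1/4096 = 105/4096.
Numerically: E[X] ≈ 0.0256348.

E[X] = 105 · (1/8)^{4} = 105/4096 ≈ 0.0256348.


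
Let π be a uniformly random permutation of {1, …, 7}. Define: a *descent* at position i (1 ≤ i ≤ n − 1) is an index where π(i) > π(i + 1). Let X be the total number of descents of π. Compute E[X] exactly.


Write X = Σ X_I over i = 1, …, 6, with X_I the indicator of one descent.
There are 6 indicators.
For each fixed i, the pair (π(i), π(i+1)) is a uniformly random ordered pair of distinct values from {1, …, 7}; by symmetry P[π(i) > π(i+1)] = 1/2.
By linearity: E[X] = 6 · (1/2) = (7 − 1) · (1/2) = 3 ≈ 3.000000.

E[X] = 3 = 3.000000.


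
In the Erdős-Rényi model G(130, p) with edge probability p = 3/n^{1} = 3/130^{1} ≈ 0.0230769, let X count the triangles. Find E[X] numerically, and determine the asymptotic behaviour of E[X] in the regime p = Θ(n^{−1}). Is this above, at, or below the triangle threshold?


Number of potential triangles: C(130, 3) = 357760.
Each occurs with probability p³ ≈ (0.0230769)³ ≈ 1.22894857e-05.
By linearity: E[X] = C(130, 3)·p³ ≈ 357760 · 1.22894857e-05 ≈ 4.396686.
Here α = 1, so p = 3/n is exactly at the triangle threshold p ~ 1/n. Asymptotically E[X] → c³/6 = 3³/6 = 9/2 ≈ 4.500000, a bounded constant. In this regime the triangle count is asymptotically Poisson(c³/6).

E[X] ≈ 4.396686; in regime p = Θ(1/n^{1}) E[X] stays bounded (at the triangle threshold p ~ 1/n).


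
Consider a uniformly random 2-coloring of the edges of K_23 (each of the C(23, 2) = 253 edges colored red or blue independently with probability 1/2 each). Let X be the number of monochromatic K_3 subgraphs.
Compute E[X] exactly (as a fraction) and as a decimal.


Let X = Σ_S X_S over the C(23, 3) = 1771 subsets S of size 3, where X_S = 1 if the K_3 on S is monochromatic.
For a fixed S, the K_3 on S has C(3, 2) = 3 edges. P[all 3 edges red] = (1/2)^3, and likewise for blue, so P[monochromatic] = 2·(1/2)^3 = 2^{1 − 3} = 1/4.
Summing: E[X] = C(23, 3) · 2^{1 − 3} = 1771 · 1/4 = 1771/4.
Numerically: E[X] ≈ 442.750000.

E[X] = C(23,3)·2^(1−C(3,2)) = 1771/4 ≈ 442.750000.


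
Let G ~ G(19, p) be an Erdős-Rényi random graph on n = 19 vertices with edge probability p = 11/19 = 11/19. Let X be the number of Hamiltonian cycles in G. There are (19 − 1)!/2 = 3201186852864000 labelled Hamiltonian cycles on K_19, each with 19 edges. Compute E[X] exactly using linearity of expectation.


K_19 has (19 − 1)!/2 = 3201186852864000 labelled Hamiltonian cycles.
For each such Hamiltonian cycle H, let X_H = 1 if all 19 edges of H are present in G. Then P[X_H = 1] = p^{19} = (11/19)^{19} = 61159090448414546291/1978419655660313589123979.
By linearity of expectation: E[X] = Σ_H E[X_H] = 3201186852864000 · p^{19} = 3201186852864000 · 61159090448414546291/1978419655660313589123979 = 195781676276584883979724733927424000/1978419655660313589123979.
Numerically: E[X] ≈ 9.89586e+10.

E[X] = 3201186852864000 · (11/19)^{19} = 195781676276584883979724733927424000/1978419655660313589123979 ≈ 9.89586e+10.


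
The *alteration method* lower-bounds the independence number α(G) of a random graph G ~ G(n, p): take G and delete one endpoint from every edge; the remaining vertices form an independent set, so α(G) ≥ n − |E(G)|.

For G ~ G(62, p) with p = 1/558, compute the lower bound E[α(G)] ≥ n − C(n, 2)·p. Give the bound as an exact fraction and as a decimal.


E[|E(G)|] = C(62, 2)·p = 1891 · (1/558) = 61/18.
E[α(G)] ≥ n − E[|E(G)|] = 62 − 61/18 = 1055/18.
Numerically: ≈ 58.611111.
(This is only a lower bound; the true E[α(G)] may be larger.)

E[α(G)] ≥ 1055/18 ≈ 58.611111.


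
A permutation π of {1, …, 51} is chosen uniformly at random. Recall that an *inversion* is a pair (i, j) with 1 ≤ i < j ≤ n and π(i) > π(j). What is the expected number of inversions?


Write X = Σ X_I over the C(51, 2) = 1275 pairs i < j, with X_I the indicator of one inversion.
There are 1275 indicators.
For each fixed pair i < j, the values π(i) and π(j) are two distinct elements of {1, …, 51} in uniformly random order; by symmetry P[π(i) > π(j)] = 1/2.
By linearity: E[X] = 1275 · (1/2) = C(51, 2) · (1/2) = 1275/2 = 1275/2 ≈ 637.5000.

E[X] = 1275/2 = 637.5000.


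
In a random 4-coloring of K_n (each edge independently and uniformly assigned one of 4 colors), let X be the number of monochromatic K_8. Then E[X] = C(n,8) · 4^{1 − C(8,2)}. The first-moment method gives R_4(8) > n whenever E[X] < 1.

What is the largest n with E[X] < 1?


We need C(n, 8) · 4^{1 − 28} < 1, i.e. C(n, 8) < 4^{28 − 1} = 18014398509481984.
Check values of n near the boundary:
  n = 404: C(404, 8) = 16415071523485570; 16415071523485570 < 18014398509481984? YES
  n = 405: C(405, 8) = 16745853821188050; 16745853821188050 < 18014398509481984? YES
  n = 406: C(406, 8) = 17082453897995850; 17082453897995850 < 18014398509481984? YES
  n = 407: C(407, 8) = 17424959239309050; 17424959239309050 < 18014398509481984? YES
  n = 408: C(408, 8) = 17773458424095231; 17773458424095231 < 18014398509481984? YES
  n = 409: C(409, 8) = 18128041135797879; 18128041135797879 < 18014398509481984? NO
  n = 410: C(410, 8) = 18488798173326195; 18488798173326195 < 18014398509481984? NO
  n = 411: C(411, 8) = 18855821462126715; 18855821462126715 < 18014398509481984? NO
The largest n with C(n, 8) < 18014398509481984 is n = 408 (where E[X] = 17773458424095231/18014398509481984 ≈ 0.987). Hence R_4(8) > 408, i.e. R_4(8) ≥ 409.

Largest n = 408; hence R_4(8) > 408.


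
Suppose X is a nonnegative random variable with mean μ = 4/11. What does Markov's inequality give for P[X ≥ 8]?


μ = E[X] = 4/11, a = 8.
Markov: P[X ≥ 8] ≤ μ/a = (4/11)/8 = 1/22.
Numerically: ≈ 0.04545.
(Since a = 8 > μ = 0.36364, the bound 1/22 is < 1 and informative.)

P[X ≥ 8] ≤ 1/22 ≈ 0.04545.


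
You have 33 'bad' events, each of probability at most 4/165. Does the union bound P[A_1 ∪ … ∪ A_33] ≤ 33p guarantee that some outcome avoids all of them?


Union bound: P[∪_{i=1}^{33} A_i] ≤ Σ_i P[A_i] ≤ 33·p = 33·(4/165) = 4/5.
Numerically: 4/5 ≈ 0.800000.
Is 4/5 < 1? YES.
Since P[∪ A_i] ≤ 4/5 < 1, the complement has P[∩ A_i^c] ≥ 1 − 4/5 = 1/5 > 0, so some outcome avoids every A_i.

33·p = 4/5 ≈ 0.800000; existence CERTIFIED by the union bound.


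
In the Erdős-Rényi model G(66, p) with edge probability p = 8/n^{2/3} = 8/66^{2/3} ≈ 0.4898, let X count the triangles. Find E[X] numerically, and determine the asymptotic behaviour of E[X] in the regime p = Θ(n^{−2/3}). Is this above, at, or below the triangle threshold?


Number of potential triangles: C(66, 3) = 45760.
Each occurs with probability p³ ≈ (0.4898)³ ≈ 1.175390e-01.
By linearity: E[X] = C(66, 3)·p³ ≈ 45760 · 1.175390e-01 ≈ 5378.5859.
Since α = 2/3 < 1, p = c/n^{2/3} ≫ 1/n is above the triangle threshold p ~ 1/n. Asymptotically E[X] ~ (c³/6)·n^{3(1−α)} = (8³/6)·n^{1} → ∞; triangles are abundant w.h.p.

E[X] ≈ 5378.5859; in regime p = Θ(1/n^{2/3}) E[X] diverges (above the triangle threshold p ~ 1/n).


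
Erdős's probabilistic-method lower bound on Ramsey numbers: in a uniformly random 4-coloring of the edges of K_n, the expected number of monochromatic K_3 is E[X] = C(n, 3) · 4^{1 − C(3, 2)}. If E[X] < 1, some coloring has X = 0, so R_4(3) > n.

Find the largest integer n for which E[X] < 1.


We need C(n, 3) · 4^{1 − 3} < 1, i.e. C(n, 3) < 4^{3 − 1} = 16.
Check values of n near the boundary:
  n = 4: C(4, 3) = 4; 4 < 16? YES
  n = 5: C(5, 3) = 10; 10 < 16? YES
  n = 6: C(6, 3) = 20; 20 < 16? NO
  n = 7: C(7, 3) = 35; 35 < 16? NO
The largest n with C(n, 3) < 16 is n = 5 (where E[X] = 5/8 ≈ 0.62500). Hence R_4(3) > 5, i.e. R_4(3) ≥ 6.

Largest n = 5; hence R_4(3) > 5.


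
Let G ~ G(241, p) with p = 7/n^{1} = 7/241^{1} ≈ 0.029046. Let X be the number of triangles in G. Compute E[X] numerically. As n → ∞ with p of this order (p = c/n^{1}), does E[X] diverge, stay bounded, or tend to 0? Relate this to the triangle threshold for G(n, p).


Number of potential triangles: C(241, 3) = 2303960.
Each occurs with probability p³ ≈ (0.029046)³ ≈ 2.4504339e-05.
By linearity: E[X] = C(241, 3)·p³ ≈ 2303960 · 2.4504339e-05 ≈ 56.45702.
Here α = 1, so p = 7/n is exactly at the triangle threshold p ~ 1/n. Asymptotically E[X] → c³/6 = 7³/6 = 343/6 ≈ 57.16667, a bounded constant. In this regime the triangle count is asymptotically Poisson(c³/6).

E[X] ≈ 56.45702; in regime p = Θ(1/n^{1}) E[X] stays bounded (at the triangle threshold p ~ 1/n).


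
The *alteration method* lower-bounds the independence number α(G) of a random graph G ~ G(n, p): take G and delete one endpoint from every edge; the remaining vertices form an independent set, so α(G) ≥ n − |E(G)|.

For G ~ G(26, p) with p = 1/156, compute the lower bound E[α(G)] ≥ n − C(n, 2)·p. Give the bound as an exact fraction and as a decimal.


E[|E(G)|] = C(26, 2)·p = 325 · (1/156) = 25/12.
E[α(G)] ≥ n − E[|E(G)|] = 26 − 25/12 = 287/12.
Numerically: ≈ 23.9167.
(This is only a lower bound; the true E[α(G)] may be larger.)

E[α(G)] ≥ 287/12 ≈ 23.9167.


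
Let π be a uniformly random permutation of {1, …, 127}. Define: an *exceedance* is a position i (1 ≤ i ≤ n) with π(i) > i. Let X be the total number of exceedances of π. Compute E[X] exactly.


Write X = Σ_{i=1}^{127} X_i, where X_i = 1_{π(i) > i}.
For each fixed i, π(i) is uniform over {1, …, 127} (marginal of a uniform permutation), so P[π(i) > i] = (n − i)/n. Summing: Σ_{i=1}^{127} (n − i)/n = (0 + 1 + … + 126)/127 = 127(127 − 1)/(2·127) = (127 − 1)/2.
Hence E[X] = Σ_{i=1}^{127} (127 − i)/127 = 63 ≈ 63.00000.

E[X] = 63 = 63.00000.


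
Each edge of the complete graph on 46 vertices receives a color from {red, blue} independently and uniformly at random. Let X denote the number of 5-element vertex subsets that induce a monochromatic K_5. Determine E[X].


Let X = Σ_S X_S over the C(46, 5) = 1370754 subsets S of size 5, where X_S = 1 if the K_5 on S is monochromatic.
For a fixed S, the K_5 on S has C(5, 2) = 10 edges. P[all 10 edges red] = (1/2)^10, and likewise for blue, so P[monochromatic] = 2·(1/2)^10 = 2^{1 − 10} = 1/512.
By linearity of expectation: E[X] = C(46, 5) · 2^{1 − 10} = 1370754 · 1/512 = 685377/256.
Numerically: E[X] ≈ 2677.2539.

E[X] = C(46,5)·2^(1−C(5,2)) = 685377/256 ≈ 2677.2539.


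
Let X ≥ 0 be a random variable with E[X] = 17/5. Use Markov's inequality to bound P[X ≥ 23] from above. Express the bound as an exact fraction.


μ = E[X] = 17/5, a = 23.
Markov: P[X ≥ 23] ≤ μ/a = (17/5)/23 = 17/115.
Numerically: ≈ 0.147826.
(Since a = 23 > μ = 3.400000, the bound 17/115 is < 1 and informative.)

P[X ≥ 23] ≤ 17/115 ≈ 0.147826.


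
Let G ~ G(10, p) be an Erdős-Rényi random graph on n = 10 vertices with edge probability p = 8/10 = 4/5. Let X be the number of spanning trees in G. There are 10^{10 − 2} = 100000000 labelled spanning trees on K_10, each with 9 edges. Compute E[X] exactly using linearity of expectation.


K_10 has 10^{10 − 2} = 100000000 labelled spanning trees.
For each such spanning tree H, let X_H = 1 if all 9 edges of H are present in G. Then P[X_H = 1] = p^{9} = (4/5)^{9} = 262144/1953125.
Summing the indicators: E[X] = Σ_H E[X_H] = 100000000 · p^{9} = 100000000 · 262144/1953125 = 67108864/5.
Numerically: E[X] ≈ 1.3422e+07.

E[X] = 100000000 · (4/5)^{9} = 67108864/5 ≈ 1.3422e+07.


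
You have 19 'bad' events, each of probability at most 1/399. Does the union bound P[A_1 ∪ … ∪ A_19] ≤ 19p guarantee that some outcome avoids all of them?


Union bound: P[∪_{i=1}^{19} A_i] ≤ Σ_i P[A_i] ≤ 19·p = 19·(1/399) = 1/21.
Numerically: 1/21 ≈ 0.048.
Is 1/21 < 1? YES.
Since P[∪ A_i] ≤ 1/21 < 1, the complement has P[∩ A_i^c] ≥ 1 − 1/21 = 20/21 > 0, so some outcome avoids every A_i.

19·p = 1/21 ≈ 0.048; existence CERTIFIED by the union bound.


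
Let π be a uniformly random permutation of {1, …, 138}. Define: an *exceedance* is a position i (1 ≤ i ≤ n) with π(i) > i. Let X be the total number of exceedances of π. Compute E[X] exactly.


Write X = Σ_{i=1}^{138} X_i, where X_i = 1_{π(i) > i}.
For each fixed i, π(i) is uniform over {1, …, 138} (marginal of a uniform permutation), so P[π(i) > i] = (n − i)/n. Summing: Σ_{i=1}^{138} (n − i)/n = (0 + 1 + … + 137)/138 = 138(138 − 1)/(2·138) = (138 − 1)/2.
Hence E[X] = Σ_{i=1}^{138} (138 − i)/138 = 137/2 ≈ 68.500.

E[X] = 137/2 = 68.500.


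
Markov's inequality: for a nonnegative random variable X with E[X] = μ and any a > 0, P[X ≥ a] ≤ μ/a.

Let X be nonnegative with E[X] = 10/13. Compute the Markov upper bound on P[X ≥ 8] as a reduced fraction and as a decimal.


μ = E[X] = 10/13, a = 8.
Markov: P[X ≥ 8] ≤ μ/a = (10/13)/8 = 5/52.
Numerically: ≈ 0.096154.
(Since a = 8 > μ = 0.769231, the bound 5/52 is < 1 and informative.)

P[X ≥ 8] ≤ 5/52 ≈ 0.096154.


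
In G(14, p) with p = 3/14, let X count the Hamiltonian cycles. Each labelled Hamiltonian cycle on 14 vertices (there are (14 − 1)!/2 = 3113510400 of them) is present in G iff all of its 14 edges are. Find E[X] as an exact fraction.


K_14 has (14 − 1)!/2 = 3113510400 labelled Hamiltonian cycles.
For each such Hamiltonian cycle H, let X_H = 1 if all 14 edges of H are present in G. Then P[X_H = 1] = p^{14} = (3/14)^{14} = 4782969/11112006825558016.
By linearity of expectation: E[X] = Σ_H E[X_H] = 3113510400 · p^{14} = 3113510400 · 4782969/11112006825558016 = 4155084744525/3100448333024.
Numerically: E[X] ≈ 1.3402.

E[X] = 3113510400 · (3/14)^{14} = 4155084744525/3100448333024 ≈ 1.3402.


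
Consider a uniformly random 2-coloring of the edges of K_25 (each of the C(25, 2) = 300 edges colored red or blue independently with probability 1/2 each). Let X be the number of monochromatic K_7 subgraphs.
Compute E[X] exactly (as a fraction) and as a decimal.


Let X = Σ_S X_S over the C(25, 7) = 480700 subsets S of size 7, where X_S = 1 if the K_7 on S is monochromatic.
For a fixed S, the K_7 on S has C(7, 2) = 21 edges. P[all 21 edges red] = (1/2)^21, and likewise for blue, so P[monochromatic] = 2·(1/2)^21 = 2^{1 − 21} = 1/1048576.
By linearity: E[X] = C(25, 7) · 2^{1 − 21} = 480700 · 1/1048576 = 120175/262144.
Numerically: E[X] ≈ 0.458.

E[X] = C(25,7)·2^(1−C(7,2)) = 120175/262144 ≈ 0.458.


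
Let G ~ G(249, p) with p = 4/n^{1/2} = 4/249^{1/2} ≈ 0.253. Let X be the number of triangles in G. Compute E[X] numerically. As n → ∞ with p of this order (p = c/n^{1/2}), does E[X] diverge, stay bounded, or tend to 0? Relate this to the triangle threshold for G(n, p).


Number of potential triangles: C(249, 3) = 2542124.
Each occurs with probability p³ ≈ (0.253)³ ≈ 1.62885e-02.
By linearity: E[X] = C(249, 3)·p³ ≈ 2542124 · 1.62885e-02 ≈ 41407.374.
Since α = 1/2 < 1, p = c/n^{1/2} ≫ 1/n is above the triangle threshold p ~ 1/n. Asymptotically E[X] ~ (c³/6)·n^{3(1−α)} = (4³/6)·n^{1.5} → ∞; triangles are abundant w.h.p.

E[X] ≈ 41407.374; in regime p = Θ(1/n^{1/2}) E[X] diverges (above the triangle threshold p ~ 1/n).


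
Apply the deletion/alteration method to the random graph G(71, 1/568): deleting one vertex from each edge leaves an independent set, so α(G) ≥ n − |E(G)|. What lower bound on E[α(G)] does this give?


E[|E(G)|] = C(71, 2)·p = 2485 · (1/568) = 35/8.
E[α(G)] ≥ n − E[|E(G)|] = 71 − 35/8 = 533/8.
Numerically: ≈ 66.6250.
(This is only a lower bound; the true E[α(G)] may be larger.)

E[α(G)] ≥ 533/8 ≈ 66.6250.


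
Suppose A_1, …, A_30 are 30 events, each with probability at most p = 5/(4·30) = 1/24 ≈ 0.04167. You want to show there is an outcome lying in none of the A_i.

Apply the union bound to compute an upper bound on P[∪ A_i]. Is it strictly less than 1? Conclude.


Union bound: P[∪_{i=1}^{30} A_i] ≤ Σ_i P[A_i] ≤ 30·p = 30·(1/24) = 5/4.
Numerically: 5/4 ≈ 1.25000.
Is 5/4 < 1? NO.
Since the bound 5/4 is ≥ 1, the union bound is uninformative here; it does NOT by itself certify existence.

30·p = 5/4 ≈ 1.25000; existence NOT certified by the union bound.


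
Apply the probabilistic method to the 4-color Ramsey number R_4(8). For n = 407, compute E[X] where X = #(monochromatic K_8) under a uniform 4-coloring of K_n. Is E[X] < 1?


E[X] = C(407, 8) · 4^{1 − 28} = 17424959239309050 · 4^{−27} = 17424959239309050/18014398509481984.
As a reduced fraction: E[X] = 8712479619654525/9007199254740992 ≈ 0.967.
Is E[X] < 1? YES.
Since E[X] < 1, there exists a 4-coloring of K_{407} with no monochromatic K_8; hence R_4(8) > 407.

E[X] = 8712479619654525/9007199254740992 ≈ 0.967; E[X] < 1, so R_4(8) > 407.


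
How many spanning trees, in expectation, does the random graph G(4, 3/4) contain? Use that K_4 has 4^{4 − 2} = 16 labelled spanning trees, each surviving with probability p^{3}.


K_4 has 4^{4 − 2} = 16 labelled spanning trees.
For each such spanning tree H, let X_H = 1 if all 3 edges of H are present in G. Then P[X_H = 1] = p^{3} = (3/4)^{3} = 27/64.
By linearity of expectation: E[X] = Σ_H E[X_H] = 16 · p^{3} = 16 · 27/64 = 27/4.
Numerically: E[X] ≈ 6.75.

E[X] = 16 · (3/4)^{3} = 27/4 ≈ 6.75.


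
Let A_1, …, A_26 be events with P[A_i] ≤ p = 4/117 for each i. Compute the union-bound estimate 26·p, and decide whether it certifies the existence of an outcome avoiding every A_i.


Union bound: P[∪_{i=1}^{26} A_i] ≤ Σ_i P[A_i] ≤ 26·p = 26·(4/117) = 8/9.
Numerically: 8/9 ≈ 0.88889.
Is 8/9 < 1? YES.
Since P[∪ A_i] ≤ 8/9 < 1, the complement has P[∩ A_i^c] ≥ 1 − 8/9 = 1/9 > 0, so some outcome avoids every A_i.

26·p = 8/9 ≈ 0.88889; existence CERTIFIED by the union bound.


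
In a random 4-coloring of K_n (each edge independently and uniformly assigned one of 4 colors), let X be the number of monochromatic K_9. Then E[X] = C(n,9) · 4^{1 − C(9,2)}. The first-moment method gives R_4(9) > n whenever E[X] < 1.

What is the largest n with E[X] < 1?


We need C(n, 9) · 4^{1 − 36} < 1, i.e. C(n, 9) < 4^{36 − 1} = 1180591620717411303424.
Check values of n near the boundary:
  n = 908: C(908, 9) = 1111058428637338083100; 1111058428637338083100 < 1180591620717411303424? YES
  n = 909: C(909, 9) = 1122169012923711463931; 1122169012923711463931 < 1180591620717411303424? YES
  n = 910: C(910, 9) = 1133378248346922788210; 1133378248346922788210 < 1180591620717411303424? YES
  n = 911: C(911, 9) = 1144686900492291197405; 1144686900492291197405 < 1180591620717411303424? YES
  n = 912: C(912, 9) = 1156095740032081475120; 1156095740032081475120 < 1180591620717411303424? YES
  n = 913: C(913, 9) = 1167605542753639808390; 1167605542753639808390 < 1180591620717411303424? YES
  n = 914: C(914, 9) = 1179217089587653905932; 1179217089587653905932 < 1180591620717411303424? YES
  n = 915: C(915, 9) = 1190931166636537885130; 1190931166636537885130 < 1180591620717411303424? NO
The largest n with C(n, 9) < 1180591620717411303424 is n = 914 (where E[X] = 294804272396913476483/295147905179352825856 ≈ 0.999). Hence R_4(9) > 914, i.e. R_4(9) ≥ 915.

Largest n = 914; hence R_4(9) > 914.


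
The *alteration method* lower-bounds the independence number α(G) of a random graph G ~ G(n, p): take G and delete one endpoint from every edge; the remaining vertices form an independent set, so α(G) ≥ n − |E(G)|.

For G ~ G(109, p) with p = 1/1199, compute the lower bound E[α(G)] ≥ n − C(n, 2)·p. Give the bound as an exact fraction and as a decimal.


E[|E(G)|] = C(109, 2)·p = 5886 · (1/1199) = 54/11.
E[α(G)] ≥ n − E[|E(G)|] = 109 − 54/11 = 1145/11.
Numerically: ≈ 104.0909.
(This is only a lower bound; the true E[α(G)] may be larger.)

E[α(G)] ≥ 1145/11 ≈ 104.0909.


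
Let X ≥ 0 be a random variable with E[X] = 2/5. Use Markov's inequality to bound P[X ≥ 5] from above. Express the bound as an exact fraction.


μ = E[X] = 2/5, a = 5.
Markov: P[X ≥ 5] ≤ μ/a = (2/5)/5 = 2/25.
Numerically: ≈ 0.0800.
(Since a = 5 > μ = 0.4000, the bound 2/25 is < 1 and informative.)

P[X ≥ 5] ≤ 2/25 ≈ 0.0800.


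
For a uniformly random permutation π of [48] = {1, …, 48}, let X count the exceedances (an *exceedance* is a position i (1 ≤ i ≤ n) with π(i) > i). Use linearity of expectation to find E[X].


Write X = Σ_{i=1}^{48} X_i, where X_i = 1_{π(i) > i}.
For each fixed i, π(i) is uniform over {1, …, 48} (marginal of a uniform permutation), so P[π(i) > i] = (n − i)/n. Summing: Σ_{i=1}^{48} (n − i)/n = (0 + 1 + … + 47)/48 = 48(48 − 1)/(2·48) = (48 − 1)/2.
Hence E[X] = Σ_{i=1}^{48} (48 − i)/48 = 47/2 ≈ 23.500000.

E[X] = 47/2 = 23.500000.


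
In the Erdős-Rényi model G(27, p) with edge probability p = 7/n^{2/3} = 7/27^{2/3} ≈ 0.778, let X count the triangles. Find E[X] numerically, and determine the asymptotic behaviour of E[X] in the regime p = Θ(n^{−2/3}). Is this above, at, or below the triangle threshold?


Number of potential triangles: C(27, 3) = 2925.
Each occurs with probability p³ ≈ (0.778)³ ≈ 4.70508e-01.
By linearity: E[X] = C(27, 3)·p³ ≈ 2925 · 4.70508e-01 ≈ 1376.235.
Since α = 2/3 < 1, p = c/n^{2/3} ≫ 1/n is above the triangle threshold p ~ 1/n. Asymptotically E[X] ~ (c³/6)·n^{3(1−α)} = (7³/6)·n^{1} → ∞; triangles are abundant w.h.p.

E[X] ≈ 1376.235; in regime p = Θ(1/n^{2/3}) E[X] diverges (above the triangle threshold p ~ 1/n).


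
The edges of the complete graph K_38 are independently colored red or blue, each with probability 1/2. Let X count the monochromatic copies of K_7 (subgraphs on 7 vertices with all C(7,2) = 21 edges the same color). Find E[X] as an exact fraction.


Let X = Σ_S X_S over the C(38, 7) = 12620256 subsets S of size 7, where X_S = 1 if the K_7 on S is monochromatic.
For a fixed S, the K_7 on S has C(7, 2) = 21 edges. P[all 21 edges red] = (1/2)^21, and likewise for blue, so P[monochromatic] = 2·(1/2)^21 = 2^{1 − 21} = 1/1048576.
Summing: E[X] = C(38, 7) · 2^{1 − 21} = 12620256 · 1/1048576 = 394383/32768.
Numerically: E[X] ≈ 12.035614.

E[X] = C(38,7)·2^(1−C(7,2)) = 394383/32768 ≈ 12.035614.


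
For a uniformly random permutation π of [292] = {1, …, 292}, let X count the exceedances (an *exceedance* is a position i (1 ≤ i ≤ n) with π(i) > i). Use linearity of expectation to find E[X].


Write X = Σ_{i=1}^{292} X_i, where X_i = 1_{π(i) > i}.
For each fixed i, π(i) is uniform over {1, …, 292} (marginal of a uniform permutation), so P[π(i) > i] = (n − i)/n. Summing: Σ_{i=1}^{292} (n − i)/n = (0 + 1 + … + 291)/292 = 292(292 − 1)/(2·292) = (292 − 1)/2.
Hence E[X] = Σ_{i=1}^{292} (292 − i)/292 = 291/2 ≈ 145.5000.

E[X] = 291/2 = 145.5000.


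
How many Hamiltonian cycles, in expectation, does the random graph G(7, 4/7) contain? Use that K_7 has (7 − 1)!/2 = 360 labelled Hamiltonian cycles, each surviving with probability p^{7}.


K_7 has (7 − 1)!/2 = 360 labelled Hamiltonian cycles.
For each such Hamiltonian cycle H, let X_H = 1 if all 7 edges of H are present in G. Then P[X_H = 1] = p^{7} = (4/7)^{7} = 16384/823543.
By linearity: E[X] = Σ_H E[X_H] = 360 · p^{7} = 360 · 16384/823543 = 5898240/823543.
Numerically: E[X] ≈ 7.16203.

E[X] = 360 · (4/7)^{7} = 5898240/823543 ≈ 7.16203.


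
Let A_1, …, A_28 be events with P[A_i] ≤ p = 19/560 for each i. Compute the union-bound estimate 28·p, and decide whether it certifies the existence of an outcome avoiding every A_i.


Union bound: P[∪_{i=1}^{28} A_i] ≤ Σ_i P[A_i] ≤ 28·p = 28·(19/560) = 19/20.
Numerically: 19/20 ≈ 0.950.
Is 19/20 < 1? YES.
Since P[∪ A_i] ≤ 19/20 < 1, the complement has P[∩ A_i^c] ≥ 1 − 19/20 = 1/20 > 0, so some outcome avoids every A_i.

28·p = 19/20 ≈ 0.950; existence CERTIFIED by the union bound.


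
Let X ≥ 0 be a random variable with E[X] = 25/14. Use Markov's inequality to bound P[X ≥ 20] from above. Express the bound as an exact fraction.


μ = E[X] = 25/14, a = 20.
Markov: P[X ≥ 20] ≤ μ/a = (25/14)/20 = 5/56.
Numerically: ≈ 0.0893.
(Since a = 20 > μ = 1.7857, the bound 5/56 is < 1 and informative.)

P[X ≥ 20] ≤ 5/56 ≈ 0.0893.


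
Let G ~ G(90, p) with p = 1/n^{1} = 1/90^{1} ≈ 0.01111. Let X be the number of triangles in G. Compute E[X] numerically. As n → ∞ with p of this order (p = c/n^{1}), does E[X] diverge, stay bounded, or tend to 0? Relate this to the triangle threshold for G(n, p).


Number of potential triangles: C(90, 3) = 117480.
Each occurs with probability p³ ≈ (0.01111)³ ≈ 1.371742e-06.
By linearity: E[X] = C(90, 3)·p³ ≈ 117480 · 1.371742e-06 ≈ 0.1612.
Here α = 1, so p = 1/n is exactly at the triangle threshold p ~ 1/n. Asymptotically E[X] → c³/6 = 1³/6 = 1/6 ≈ 0.1667, a bounded constant. In this regime the triangle count is asymptotically Poisson(c³/6).

E[X] ≈ 0.1612; in regime p = Θ(1/n^{1}) E[X] stays bounded (at the triangle threshold p ~ 1/n).


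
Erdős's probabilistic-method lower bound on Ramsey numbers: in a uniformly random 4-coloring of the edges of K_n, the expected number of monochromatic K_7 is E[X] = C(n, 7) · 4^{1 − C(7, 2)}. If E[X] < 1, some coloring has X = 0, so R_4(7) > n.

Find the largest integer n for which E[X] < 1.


We need C(n, 7) · 4^{1 − 21} < 1, i.e. C(n, 7) < 4^{21 − 1} = 1099511627776.
Check values of n near the boundary:
  n = 178: C(178, 7) = 996867063280; 996867063280 < 1099511627776? YES
  n = 179: C(179, 7) = 1037437234460; 1037437234460 < 1099511627776? YES
  n = 180: C(180, 7) = 1079414463600; 1079414463600 < 1099511627776? YES
  n = 181: C(181, 7) = 1122839183400; 1122839183400 < 1099511627776? NO
  n = 182: C(182, 7) = 1167752750736; 1167752750736 < 1099511627776? NO
  n = 183: C(183, 7) = 1214197462413; 1214197462413 < 1099511627776? NO
The largest n with C(n, 7) < 1099511627776 is n = 180 (where E[X] = 67463403975/68719476736 ≈ 0.98172). Hence R_4(7) > 180, i.e. R_4(7) ≥ 181.

Largest n = 180; hence R_4(7) > 180.


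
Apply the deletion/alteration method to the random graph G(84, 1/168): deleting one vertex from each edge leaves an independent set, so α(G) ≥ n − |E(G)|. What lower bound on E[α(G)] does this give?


E[|E(G)|] = C(84, 2)·p = 3486 · (1/168) = 83/4.
E[α(G)] ≥ n − E[|E(G)|] = 84 − 83/4 = 253/4.
Numerically: ≈ 63.250.
(This is only a lower bound; the true E[α(G)] may be larger.)

E[α(G)] ≥ 253/4 ≈ 63.250.


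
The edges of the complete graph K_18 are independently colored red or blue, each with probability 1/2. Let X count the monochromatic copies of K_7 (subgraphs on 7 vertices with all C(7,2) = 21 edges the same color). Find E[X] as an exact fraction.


Let X = Σ_S X_S over the C(18, 7) = 31824 subsets S of size 7, where X_S = 1 if the K_7 on S is monochromatic.
For a fixed S, the K_7 on S has C(7, 2) = 21 edges. P[all 21 edges red] = (1/2)^21, and likewise for blue, so P[monochromatic] = 2·(1/2)^21 = 2^{1 − 21} = 1/1048576.
Summing: E[X] = C(18, 7) · 2^{1 − 21} = 31824 · 1/1048576 = 1989/65536.
Numerically: E[X] ≈ 0.0303.

E[X] = C(18,7)·2^(1−C(7,2)) = 1989/65536 ≈ 0.0303.


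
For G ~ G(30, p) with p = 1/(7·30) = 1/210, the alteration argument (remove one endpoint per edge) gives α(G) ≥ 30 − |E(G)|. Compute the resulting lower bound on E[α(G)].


E[|E(G)|] = C(30, 2)·p = 435 · (1/210) = 29/14.
E[α(G)] ≥ n − E[|E(G)|] = 30 − 29/14 = 391/14.
Numerically: ≈ 27.929.
(This is only a lower bound; the true E[α(G)] may be larger.)

E[α(G)] ≥ 391/14 ≈ 27.929.


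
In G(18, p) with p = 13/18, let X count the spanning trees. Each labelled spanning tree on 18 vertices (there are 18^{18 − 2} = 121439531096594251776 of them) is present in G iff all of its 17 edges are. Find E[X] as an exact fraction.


K_18 has 18^{18 − 2} = 121439531096594251776 labelled spanning trees.
For each such spanning tree H, let X_H = 1 if all 17 edges of H are present in G. Then P[X_H = 1] = p^{17} = (13/18)^{17} = 8650415919381337933/2185911559738696531968.
Summing the indicators: E[X] = Σ_H E[X_H] = 121439531096594251776 · p^{17} = 121439531096594251776 · 8650415919381337933/2185911559738696531968 = 8650415919381337933/18.
Numerically: E[X] ≈ 4.8058e+17.

E[X] = 121439531096594251776 · (13/18)^{17} = 8650415919381337933/18 ≈ 4.8058e+17.


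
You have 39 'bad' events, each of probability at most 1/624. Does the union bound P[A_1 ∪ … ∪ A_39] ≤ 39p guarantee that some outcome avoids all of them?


Union bound: P[∪_{i=1}^{39} A_i] ≤ Σ_i P[A_i] ≤ 39·p = 39·(1/624) = 1/16.
Numerically: 1/16 ≈ 0.062.
Is 1/16 < 1? YES.
Since P[∪ A_i] ≤ 1/16 < 1, the complement has P[∩ A_i^c] ≥ 1 − 1/16 = 15/16 > 0, so some outcome avoids every A_i.

39·p = 1/16 ≈ 0.062; existence CERTIFIED by the union bound.


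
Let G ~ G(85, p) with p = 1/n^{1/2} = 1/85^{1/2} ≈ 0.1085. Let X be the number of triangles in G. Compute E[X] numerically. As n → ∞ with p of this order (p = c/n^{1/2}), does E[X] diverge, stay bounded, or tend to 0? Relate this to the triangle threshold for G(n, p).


Number of potential triangles: C(85, 3) = 98770.
Each occurs with probability p³ ≈ (0.1085)³ ≈ 1.276062e-03.
By linearity: E[X] = C(85, 3)·p³ ≈ 98770 · 1.276062e-03 ≈ 126.0366.
Since α = 1/2 < 1, p = c/n^{1/2} ≫ 1/n is above the triangle threshold p ~ 1/n. Asymptotically E[X] ~ (c³/6)·n^{3(1−α)} = (1³/6)·n^{1.5} → ∞; triangles are abundant w.h.p.

E[X] ≈ 126.0366; in regime p = Θ(1/n^{1/2}) E[X] diverges (above the triangle threshold p ~ 1/n).
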